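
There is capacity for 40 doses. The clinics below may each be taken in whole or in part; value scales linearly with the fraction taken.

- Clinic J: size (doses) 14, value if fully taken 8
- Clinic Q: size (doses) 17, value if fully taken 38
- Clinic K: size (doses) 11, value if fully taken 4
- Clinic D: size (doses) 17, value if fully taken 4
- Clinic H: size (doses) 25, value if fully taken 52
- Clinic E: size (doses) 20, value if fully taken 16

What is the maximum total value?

Best value per unit of size first: Clinic Q 38/17≈2.24, Clinic H 52/25≈2.08, Clinic E 16/20≈0.8, Clinic J 8/14≈0.571, Clinic K 4/11≈0.364, Clinic D 4/17≈0.235.
Clinic Q: take in full, 17 doses for value 38 — 23 left.
Fill the last 23 doses with part of Clinic H: 23/25 of it earns 47.84.
Total value = 85.84.

85.84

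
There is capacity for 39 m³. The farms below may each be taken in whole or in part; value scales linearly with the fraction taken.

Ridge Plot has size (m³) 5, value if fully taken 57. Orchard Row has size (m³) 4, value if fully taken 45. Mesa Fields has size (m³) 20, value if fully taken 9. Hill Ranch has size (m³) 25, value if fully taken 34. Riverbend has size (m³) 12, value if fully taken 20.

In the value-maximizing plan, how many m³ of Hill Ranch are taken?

18

Sort by value density: Ridge Plot 57/5≈11.4, Orchard Row 45/4≈11.2, Riverbend 20/12≈1.67, Hill Ranch 34/25≈1.36, Mesa Fields 9/20≈0.45.
All 5 m³ of Ridge Plot fit (value 57) → 34 remain.
All 4 m³ of Orchard Row fit (value 45) → 30 remain.
All 12 m³ of Riverbend fit (value 20) → 18 remain.
Fill the last 18 m³ with part of Hill Ranch: 18/25 of it earns 24.48.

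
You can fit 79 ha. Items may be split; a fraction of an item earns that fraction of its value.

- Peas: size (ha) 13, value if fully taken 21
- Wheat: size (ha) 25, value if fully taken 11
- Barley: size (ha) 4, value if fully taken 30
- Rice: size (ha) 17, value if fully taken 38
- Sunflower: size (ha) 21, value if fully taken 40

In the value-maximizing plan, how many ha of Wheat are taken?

24

Rank by value-to-size ratio: Barley 30/4≈7.5, Rice 38/17≈2.24, Sunflower 40/21≈1.9, Peas 21/13≈1.62, Wheat 11/25≈0.44.
Take all of Barley (4 ha, value 30) → 75 ha left.
Rice: take in full, 17 ha for value 38 → 58 left.
Take all of Sunflower (21 ha, value 40) → 37 ha left.
All 13 ha of Peas fit (value 21) → 24 remain.
Only 24 ha remain; take 24/25 of Wheat for value 11×24/25 = 10.56.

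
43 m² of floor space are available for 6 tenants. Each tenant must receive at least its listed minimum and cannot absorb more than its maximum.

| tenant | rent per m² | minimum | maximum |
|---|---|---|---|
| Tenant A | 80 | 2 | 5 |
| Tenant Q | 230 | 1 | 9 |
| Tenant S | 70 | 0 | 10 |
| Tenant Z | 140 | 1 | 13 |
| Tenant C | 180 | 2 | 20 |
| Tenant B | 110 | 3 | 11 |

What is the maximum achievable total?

7420

Meeting every minimum uses 2+1+0+1+2+3 = 9 m², leaving 34.
Rank by rent per m²: Tenant Q 230 > Tenant C 180 > Tenant Z 140 > Tenant B 110 > Tenant A 80 > Tenant S 70.
Tenant Q takes 8 more to reach its cap of 9 ; 26 left.
Tenant C: +18 to 20 (cap) ; 8 left.
Tenant Z has room for 12 more but only 8 remain, so it gets 9.
Total = 80×2 + 230×9 + 140×9 + 180×20 + 110×3 = 7420.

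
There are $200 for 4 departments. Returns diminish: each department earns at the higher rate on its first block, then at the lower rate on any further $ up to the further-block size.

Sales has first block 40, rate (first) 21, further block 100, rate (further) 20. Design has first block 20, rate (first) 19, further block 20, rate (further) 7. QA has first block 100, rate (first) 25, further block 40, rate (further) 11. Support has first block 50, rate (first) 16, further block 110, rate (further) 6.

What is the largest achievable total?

4540

Treat each block as its own option and order by rate: QA/first 25 > Sales/first 21 > Sales/second 20 > Design/first 19 > Support/first 16 > QA/second 11 > Design/second 7 > Support/second 6.
QA first at 25: fill all 100 ; 100 left.
Sales first at 21: fill all 40 ; 60 left.
Sales/second: +60 of 100 at 20; pool empty.
Total = 25×100 + 21×40 + 20×60 = 4540.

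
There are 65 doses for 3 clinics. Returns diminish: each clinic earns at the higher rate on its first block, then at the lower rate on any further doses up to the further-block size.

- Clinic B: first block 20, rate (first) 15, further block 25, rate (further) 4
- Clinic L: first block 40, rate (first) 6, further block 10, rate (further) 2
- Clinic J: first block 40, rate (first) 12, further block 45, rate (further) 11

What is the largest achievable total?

Rank every tier by rate: Clinic B/tier1 15 > Clinic J/tier1 12 > Clinic J/tier2 11 > Clinic L/tier1 6 > Clinic B/tier2 4 > Clinic L/tier2 2.
Clinic B/tier1 (15): +20 ; 45 left.
Clinic J/tier1 (12): +40 ; 5 left.
Clinic J/tier2: +5 of 45 at 11; pool empty.
Total = 15×20 + 12×40 + 11×5 = 835.

835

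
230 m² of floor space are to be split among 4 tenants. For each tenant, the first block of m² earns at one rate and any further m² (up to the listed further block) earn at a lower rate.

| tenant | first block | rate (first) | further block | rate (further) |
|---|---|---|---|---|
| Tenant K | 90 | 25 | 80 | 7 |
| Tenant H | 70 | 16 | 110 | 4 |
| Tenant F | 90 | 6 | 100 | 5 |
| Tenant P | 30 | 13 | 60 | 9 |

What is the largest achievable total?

4120

Rank every tier by rate: Tenant K/T1 25 > Tenant H/T1 16 > Tenant P/T1 13 > Tenant P/T2 9 > Tenant K/T2 7 > Tenant F/T1 6 > Tenant F/T2 5 > Tenant H/T2 4.
Fill Tenant K T1 block (90 at 25) → 140 left.
Fill Tenant H T1 block (70 at 16) → 70 left.
Tenant P/T1 (13): +30 → 40 left.
Tenant P/T2: +40 of 60 at 9; pool empty.
Total = 25×90 + 16×70 + 13×30 + 9×40 = 4120.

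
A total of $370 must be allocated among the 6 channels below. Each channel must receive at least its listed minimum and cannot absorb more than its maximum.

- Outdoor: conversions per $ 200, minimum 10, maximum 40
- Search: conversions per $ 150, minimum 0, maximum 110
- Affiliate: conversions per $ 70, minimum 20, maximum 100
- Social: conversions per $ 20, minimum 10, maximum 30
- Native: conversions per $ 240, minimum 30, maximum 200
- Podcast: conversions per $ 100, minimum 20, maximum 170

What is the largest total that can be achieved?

71600

Meeting every minimum uses 10+0+20+10+30+20 = 90 $, leaving 280.
Highest conversions per $ first: Native 240 > Outdoor 200 > Search 150 > Podcast 100 > Affiliate 70 > Social 20.
Native: +170 to 200 (cap) — 110 left.
Outdoor: +30 to 40 (cap) — 80 left.
Only 80 left; Search takes them to reach 80.
Total = 200×40 + 150×80 + 70×20 + 20×10 + 240×200 + 100×20 = 71600.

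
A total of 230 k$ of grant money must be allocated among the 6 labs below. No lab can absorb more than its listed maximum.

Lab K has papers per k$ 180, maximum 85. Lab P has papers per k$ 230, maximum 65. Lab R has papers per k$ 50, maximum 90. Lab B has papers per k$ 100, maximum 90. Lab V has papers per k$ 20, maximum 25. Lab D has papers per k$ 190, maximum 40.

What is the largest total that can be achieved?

41850

Order the labs by papers per k$: Lab P 230 > Lab D 190 > Lab K 180 > Lab B 100 > Lab R 50 > Lab V 20.
Give Lab P 65 to hit its cap of 65 ; 165 left.
Give Lab D 40 to hit its cap of 40 ; 125 left.
Give Lab K 85 to hit its cap of 85 ; 40 left.
Lab B has room for 90 but only 40 remain, so it gets 40.
Total = 180×85 + 230×65 + 100×40 + 190×40 = 41850.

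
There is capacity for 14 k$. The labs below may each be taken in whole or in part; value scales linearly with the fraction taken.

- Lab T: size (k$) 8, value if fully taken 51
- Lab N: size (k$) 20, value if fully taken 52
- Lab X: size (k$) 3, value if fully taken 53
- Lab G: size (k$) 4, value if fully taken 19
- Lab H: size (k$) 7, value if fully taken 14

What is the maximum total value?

118.25

Best value per unit of size first: Lab X 53/3≈17.7, Lab T 51/8≈6.38, Lab G 19/4≈4.75, Lab N 52/20≈2.6, Lab H 14/7≈2.
Lab X: take in full, 3 k$ for value 53 → 11 left.
Take all of Lab T (8 k$, value 51) → 3 k$ left.
Only 3 k$ remain; take 3/4 of Lab G for value 19×3/4 = 14.25.
Total value = 118.25.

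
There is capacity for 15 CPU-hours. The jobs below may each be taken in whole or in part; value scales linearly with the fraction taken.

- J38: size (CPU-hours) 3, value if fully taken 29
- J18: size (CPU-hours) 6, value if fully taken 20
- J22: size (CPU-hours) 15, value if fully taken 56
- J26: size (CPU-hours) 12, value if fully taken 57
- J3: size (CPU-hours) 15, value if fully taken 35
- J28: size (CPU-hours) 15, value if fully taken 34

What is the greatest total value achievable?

86

Rank by value-to-size ratio: J38 29/3≈9.67, J26 57/12≈4.75, J22 56/15≈3.73, J18 20/6≈3.33, J3 35/15≈2.33, J28 34/15≈2.27.
J38: take in full, 3 CPU-hours for value 29 ; 12 left.
Take all of J26 (12 CPU-hours, value 57) ; 0 CPU-hours left.
Total value = 86.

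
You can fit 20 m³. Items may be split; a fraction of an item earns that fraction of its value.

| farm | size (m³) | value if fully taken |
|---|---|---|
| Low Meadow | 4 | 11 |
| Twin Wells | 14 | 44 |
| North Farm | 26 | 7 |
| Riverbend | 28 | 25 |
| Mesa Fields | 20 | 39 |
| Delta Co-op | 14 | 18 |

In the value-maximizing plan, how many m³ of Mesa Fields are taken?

2

Sort by value density: Twin Wells 44/14≈3.14, Low Meadow 11/4≈2.75, Mesa Fields 39/20≈1.95, Delta Co-op 18/14≈1.29, Riverbend 25/28≈0.893, North Farm 7/26≈0.269.
Twin Wells: take in full, 14 m³ for value 44 → 6 left.
Take all of Low Meadow (4 m³, value 11) → 2 m³ left.
Only 2 m³ remain; take 2/20 of Mesa Fields for value 39×2/20 = 3.9.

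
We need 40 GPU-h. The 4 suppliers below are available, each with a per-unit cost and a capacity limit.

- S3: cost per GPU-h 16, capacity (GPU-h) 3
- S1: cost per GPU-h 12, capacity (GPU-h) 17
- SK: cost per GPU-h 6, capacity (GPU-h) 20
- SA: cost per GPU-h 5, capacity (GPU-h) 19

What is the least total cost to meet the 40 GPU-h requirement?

Cheapest first:
SA at 5: take all 19 GPU-h ; 21 still needed.
Take 20 from SK at 6 ; need 1 more.
S1 at 12: take 1 of its 17 ; requirement met.
S3: unused.
Cost = 19×5 + 20×6 + 1×12 = 227.

227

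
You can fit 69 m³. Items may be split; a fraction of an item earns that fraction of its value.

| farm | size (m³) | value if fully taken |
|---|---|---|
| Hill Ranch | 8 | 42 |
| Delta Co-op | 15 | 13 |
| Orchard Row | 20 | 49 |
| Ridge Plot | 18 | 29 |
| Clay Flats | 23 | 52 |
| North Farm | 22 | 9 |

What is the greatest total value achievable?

172

Sort by value density: Hill Ranch 42/8≈5.25, Orchard Row 49/20≈2.45, Clay Flats 52/23≈2.26, Ridge Plot 29/18≈1.61, Delta Co-op 13/15≈0.867, North Farm 9/22≈0.409.
Take all of Hill Ranch (8 m³, value 42) → 61 m³ left.
All 20 m³ of Orchard Row fit (value 49) → 41 remain.
Clay Flats: take in full, 23 m³ for value 52 → 18 left.
Take all of Ridge Plot (18 m³, value 29) → 0 m³ left.
Total value = 172.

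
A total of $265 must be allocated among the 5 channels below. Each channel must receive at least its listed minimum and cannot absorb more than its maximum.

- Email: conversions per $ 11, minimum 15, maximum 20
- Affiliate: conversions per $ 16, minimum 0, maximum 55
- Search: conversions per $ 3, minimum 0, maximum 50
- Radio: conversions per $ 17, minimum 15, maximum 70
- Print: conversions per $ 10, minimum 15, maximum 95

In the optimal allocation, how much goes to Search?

Meeting every minimum uses 15+0+0+15+15 = 45 $, leaving 220.
Rank by conversions per $: Radio 17 > Affiliate 16 > Email 11 > Print 10 > Search 3.
Radio takes 55 more to reach its cap of 70 — 165 left.
Affiliate takes 55 more to reach its cap of 55 — 110 left.
Email: +5 to 20 (cap) — 105 left.
Print takes 80 more to reach its cap of 95 — 25 left.
Search: +25 (room for 50) → 25. Pool exhausted.

25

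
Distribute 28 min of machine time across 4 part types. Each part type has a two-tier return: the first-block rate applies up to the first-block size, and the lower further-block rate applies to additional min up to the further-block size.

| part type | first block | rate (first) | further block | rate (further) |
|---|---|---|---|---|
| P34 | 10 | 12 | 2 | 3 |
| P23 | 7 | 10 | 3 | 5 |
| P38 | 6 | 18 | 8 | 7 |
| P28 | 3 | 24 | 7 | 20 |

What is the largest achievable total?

Rank every tier by rate: P28/T1 24 > P28/T2 20 > P38/T1 18 > P34/T1 12 > P23/T1 10 > P38/T2 7 > P23/T2 5 > P34/T2 3.
P28 T1 at 24: fill all 3 → 25 left.
Fill P28 T2 block (7 at 20) → 18 left.
P38 T1 at 18: fill all 6 → 12 left.
P34 T1 at 12: fill all 10 → 2 left.
2 remain; put them into P23 T1 at 10.
Total = 24×3 + 20×7 + 18×6 + 12×10 + 10×2 = 460.

460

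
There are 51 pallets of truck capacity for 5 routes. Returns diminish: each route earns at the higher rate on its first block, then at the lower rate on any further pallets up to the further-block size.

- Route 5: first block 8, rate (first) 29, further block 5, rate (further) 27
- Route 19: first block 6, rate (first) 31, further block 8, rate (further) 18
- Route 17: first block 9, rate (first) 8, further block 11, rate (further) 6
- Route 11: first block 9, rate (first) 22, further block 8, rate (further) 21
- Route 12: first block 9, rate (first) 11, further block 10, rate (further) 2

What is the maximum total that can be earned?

Treat each block as its own option and order by rate: Route 19/tier1 31 > Route 5/tier1 29 > Route 5/tier2 27 > Route 11/tier1 22 > Route 11/tier2 21 > Route 19/tier2 18 > Route 12/tier1 11 > Route 17/tier1 8 > Route 17/tier2 6 > Route 12/tier2 2.
Fill Route 19 tier1 block (6 at 31) — 45 left.
Fill Route 5 tier1 block (8 at 29) — 37 left.
Fill Route 5 tier2 block (5 at 27) — 32 left.
Fill Route 11 tier1 block (9 at 22) — 23 left.
Route 11 tier2 at 21: fill all 8 — 15 left.
Fill Route 19 tier2 block (8 at 18) — 7 left.
Route 12 tier1 at 11: only 7 left, fill 7.
Total = 31×6 + 29×8 + 27×5 + 22×9 + 21×8 + 18×8 + 11×7 = 1140.

1140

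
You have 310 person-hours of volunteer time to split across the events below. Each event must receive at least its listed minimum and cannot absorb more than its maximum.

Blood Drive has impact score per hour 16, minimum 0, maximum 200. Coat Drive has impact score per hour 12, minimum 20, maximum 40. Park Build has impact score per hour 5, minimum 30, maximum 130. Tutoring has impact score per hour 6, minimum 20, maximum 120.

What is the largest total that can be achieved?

4070

Meeting every minimum uses 0+20+30+20 = 70 person-hours, leaving 240.
Rank by impact score per hour: Blood Drive 16 > Coat Drive 12 > Tutoring 6 > Park Build 5.
Blood Drive: +200 to 200 (cap) — 40 left.
Coat Drive: +20 to 40 (cap) — 20 left.
Tutoring: +20 (room for 100) → 40. Pool exhausted.
Total = 16×200 + 12×40 + 5×30 + 6×40 = 4070.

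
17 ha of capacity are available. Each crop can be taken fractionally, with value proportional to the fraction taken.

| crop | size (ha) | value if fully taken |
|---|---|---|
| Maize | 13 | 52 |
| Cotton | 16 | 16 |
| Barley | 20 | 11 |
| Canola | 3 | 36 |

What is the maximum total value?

89

Sort by value density: Canola 36/3≈12, Maize 52/13≈4, Cotton 16/16≈1, Barley 11/20≈0.55.
Canola: take in full, 3 ha for value 36 ; 14 left.
All 13 ha of Maize fit (value 52) ; 1 remain.
Fill the last 1 ha with part of Cotton: 1/16 of it earns 1.
Total value = 89.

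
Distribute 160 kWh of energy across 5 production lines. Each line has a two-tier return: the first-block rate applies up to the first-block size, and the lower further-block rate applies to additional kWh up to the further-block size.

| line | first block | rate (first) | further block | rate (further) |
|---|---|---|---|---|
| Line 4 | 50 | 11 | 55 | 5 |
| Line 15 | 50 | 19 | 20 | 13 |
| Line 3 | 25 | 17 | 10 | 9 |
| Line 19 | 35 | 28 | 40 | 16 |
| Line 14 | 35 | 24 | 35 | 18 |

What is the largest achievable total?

Treat each block as its own option and order by rate: Line 19/first 28 > Line 14/first 24 > Line 15/first 19 > Line 14/second 18 > Line 3/first 17 > Line 19/second 16 > Line 15/second 13 > Line 4/first 11 > Line 3/second 9 > Line 4/second 5.
Line 19 first at 28: fill all 35 → 125 left.
Line 14 first at 24: fill all 35 → 90 left.
Fill Line 15 first block (50 at 19) → 40 left.
Line 14/second (18): +35 → 5 left.
5 remain; put them into Line 3 first at 17.
Total = 28×35 + 24×35 + 19×50 + 18×35 + 17×5 = 3485.

3485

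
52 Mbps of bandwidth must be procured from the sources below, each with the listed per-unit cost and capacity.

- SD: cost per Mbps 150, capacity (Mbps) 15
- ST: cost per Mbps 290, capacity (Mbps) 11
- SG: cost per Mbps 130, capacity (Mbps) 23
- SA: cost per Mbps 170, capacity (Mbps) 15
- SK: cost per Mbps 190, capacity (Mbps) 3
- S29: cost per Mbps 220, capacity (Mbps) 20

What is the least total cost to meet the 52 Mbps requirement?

Cheapest first:
SG (130): use full 23 — 29 Mbps to go.
Take 15 from SD at 150 — need 14 more.
SA at 170: take 14 of its 15 — requirement met.
SK, S29, ST: unused.
Cost = 23×130 + 15×150 + 14×170 = 7620.

7620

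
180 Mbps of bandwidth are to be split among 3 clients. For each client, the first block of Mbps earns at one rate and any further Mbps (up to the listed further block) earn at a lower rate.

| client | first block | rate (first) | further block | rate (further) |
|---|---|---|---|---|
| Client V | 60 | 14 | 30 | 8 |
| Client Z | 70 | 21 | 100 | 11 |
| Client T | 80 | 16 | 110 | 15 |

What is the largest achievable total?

3200

Treat each block as its own option and order by rate: Client Z/first 21 > Client T/first 16 > Client T/second 15 > Client V/first 14 > Client Z/second 11 > Client V/second 8.
Client Z first at 21: fill all 70 → 110 left.
Fill Client T first block (80 at 16) → 30 left.
Client T/second: +30 of 110 at 15; pool empty.
Total = 21×70 + 16×80 + 15×30 = 3200.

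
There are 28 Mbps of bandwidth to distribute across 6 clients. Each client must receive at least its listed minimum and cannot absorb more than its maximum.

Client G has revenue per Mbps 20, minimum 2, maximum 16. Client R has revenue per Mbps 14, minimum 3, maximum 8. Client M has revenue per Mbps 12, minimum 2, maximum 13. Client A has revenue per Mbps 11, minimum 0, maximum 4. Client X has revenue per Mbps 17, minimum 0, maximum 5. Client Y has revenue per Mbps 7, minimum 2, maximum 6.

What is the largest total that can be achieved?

485

Meeting every minimum uses 2+3+2+0+0+2 = 9 Mbps, leaving 19.
Order the clients by revenue per Mbps: Client G 20 > Client X 17 > Client R 14 > Client M 12 > Client A 11 > Client Y 7.
Give Client G 14 more to hit its cap of 16 → 5 left.
Client X takes 5 more to reach its cap of 5 → 0 left.
Total = 20×16 + 14×3 + 12×2 + 17×5 + 7×2 = 485.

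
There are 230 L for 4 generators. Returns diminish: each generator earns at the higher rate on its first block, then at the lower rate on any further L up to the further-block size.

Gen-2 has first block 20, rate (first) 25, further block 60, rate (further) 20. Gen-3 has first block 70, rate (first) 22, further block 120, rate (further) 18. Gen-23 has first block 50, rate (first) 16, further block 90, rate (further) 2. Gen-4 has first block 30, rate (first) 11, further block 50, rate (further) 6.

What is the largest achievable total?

4680

Rank every tier by rate: Gen-2/first 25 > Gen-3/first 22 > Gen-2/second 20 > Gen-3/second 18 > Gen-23/first 16 > Gen-4/first 11 > Gen-4/second 6 > Gen-23/second 2.
Gen-2/first (25): +20 ; 210 left.
Fill Gen-3 first block (70 at 22) ; 140 left.
Gen-2 second at 20: fill all 60 ; 80 left.
80 remain; put them into Gen-3 second at 18.
Total = 25×20 + 22×70 + 20×60 + 18×80 = 4680.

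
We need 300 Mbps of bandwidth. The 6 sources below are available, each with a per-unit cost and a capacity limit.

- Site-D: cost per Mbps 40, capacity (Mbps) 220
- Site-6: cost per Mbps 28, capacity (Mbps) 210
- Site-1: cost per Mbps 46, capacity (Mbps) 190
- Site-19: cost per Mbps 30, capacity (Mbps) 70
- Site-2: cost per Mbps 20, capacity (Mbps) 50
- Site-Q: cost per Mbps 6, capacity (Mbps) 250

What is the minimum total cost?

2500

Cheapest first:
Take 250 from Site-Q at 6 → need 50 more.
Take 50 from Site-2 at 20 → need 0 more.
Site-6, Site-19, Site-D, Site-1: unused.
Cost = 250×6 + 50×20 = 2500.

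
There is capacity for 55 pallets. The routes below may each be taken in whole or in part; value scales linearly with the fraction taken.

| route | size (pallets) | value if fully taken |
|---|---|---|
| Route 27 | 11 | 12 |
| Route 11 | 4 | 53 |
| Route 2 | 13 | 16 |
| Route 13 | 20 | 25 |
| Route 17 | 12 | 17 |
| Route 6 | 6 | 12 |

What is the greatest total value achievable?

Sort by value density: Route 11 53/4≈13.2, Route 6 12/6≈2, Route 17 17/12≈1.42, Route 13 25/20≈1.25, Route 2 16/13≈1.23, Route 27 12/11≈1.09.
Route 11: take in full, 4 pallets for value 53 — 51 left.
Take all of Route 6 (6 pallets, value 12) — 45 pallets left.
Take all of Route 17 (12 pallets, value 17) — 33 pallets left.
All 20 pallets of Route 13 fit (value 25) — 13 remain.
All 13 pallets of Route 2 fit (value 16) — 0 remain.
Total value = 123.

123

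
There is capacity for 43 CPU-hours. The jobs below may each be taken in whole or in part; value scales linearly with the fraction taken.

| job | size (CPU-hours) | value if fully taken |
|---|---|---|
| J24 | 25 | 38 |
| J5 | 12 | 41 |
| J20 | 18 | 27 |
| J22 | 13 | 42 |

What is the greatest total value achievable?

110.36

Sort by value density: J5 41/12≈3.42, J22 42/13≈3.23, J24 38/25≈1.52, J20 27/18≈1.5.
Take all of J5 (12 CPU-hours, value 41) → 31 CPU-hours left.
J22: take in full, 13 CPU-hours for value 42 → 18 left.
Only 18 CPU-hours remain; take 18/25 of J24 for value 38×18/25 = 27.36.
Total value = 110.36.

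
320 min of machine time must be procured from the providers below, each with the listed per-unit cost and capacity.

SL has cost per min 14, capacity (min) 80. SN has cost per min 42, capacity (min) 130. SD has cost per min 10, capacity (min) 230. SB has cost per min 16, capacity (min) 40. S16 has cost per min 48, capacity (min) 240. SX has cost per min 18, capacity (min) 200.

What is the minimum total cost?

Cheapest first:
SD (10): use full 230 → 90 min to go.
Take 80 from SL at 14 → need 10 more.
Take 10 from SB at 16 to finish.
SX, SN, S16: unused.
Cost = 230×10 + 80×14 + 10×16 = 3580.

3580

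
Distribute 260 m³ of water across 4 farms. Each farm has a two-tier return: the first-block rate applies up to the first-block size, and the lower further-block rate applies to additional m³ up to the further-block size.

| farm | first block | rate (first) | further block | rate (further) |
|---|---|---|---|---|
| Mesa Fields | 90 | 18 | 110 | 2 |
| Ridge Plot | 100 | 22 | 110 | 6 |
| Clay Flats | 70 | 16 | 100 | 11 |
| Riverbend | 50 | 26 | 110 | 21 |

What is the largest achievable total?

Rank every tier by rate: Riverbend/first 26 > Ridge Plot/first 22 > Riverbend/second 21 > Mesa Fields/first 18 > Clay Flats/first 16 > Clay Flats/second 11 > Ridge Plot/second 6 > Mesa Fields/second 2.
Riverbend/first (26): +50 — 210 left.
Ridge Plot first at 22: fill all 100 — 110 left.
Riverbend/second (21): +110 — 0 left.
Total = 26×50 + 22×100 + 21×110 = 5810.

5810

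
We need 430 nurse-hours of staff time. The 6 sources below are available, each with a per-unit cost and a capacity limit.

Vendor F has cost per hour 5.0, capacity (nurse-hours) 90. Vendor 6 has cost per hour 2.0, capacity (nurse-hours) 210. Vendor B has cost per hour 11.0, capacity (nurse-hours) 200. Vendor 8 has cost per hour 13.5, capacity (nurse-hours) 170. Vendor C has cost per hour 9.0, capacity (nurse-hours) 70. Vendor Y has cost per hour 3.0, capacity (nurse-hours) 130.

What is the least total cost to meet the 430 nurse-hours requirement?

Use sources in increasing cost order.
Vendor 6 (2.0): use full 210 — 220 nurse-hours to go.
Take 130 from Vendor Y at 3.0 — need 90 more.
Vendor F (5.0): use full 90 — 0 nurse-hours to go.
Vendor C, Vendor B, Vendor 8: unused.
Cost = 210×2.0 + 130×3.0 + 90×5.0 = 1260.

1260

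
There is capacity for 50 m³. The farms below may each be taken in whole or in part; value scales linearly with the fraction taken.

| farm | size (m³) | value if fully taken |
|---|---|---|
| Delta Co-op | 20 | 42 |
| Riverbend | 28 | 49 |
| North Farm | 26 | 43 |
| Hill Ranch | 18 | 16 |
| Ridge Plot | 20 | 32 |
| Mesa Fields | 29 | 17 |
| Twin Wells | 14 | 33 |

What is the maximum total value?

Rank by value-to-size ratio: Twin Wells 33/14≈2.36, Delta Co-op 42/20≈2.1, Riverbend 49/28≈1.75, North Farm 43/26≈1.65, Ridge Plot 32/20≈1.6, Hill Ranch 16/18≈0.889, Mesa Fields 17/29≈0.586.
Twin Wells: take in full, 14 m³ for value 33 → 36 left.
All 20 m³ of Delta Co-op fit (value 42) → 16 remain.
Only 16 m³ remain; take 16/28 of Riverbend for value 49×16/28 = 28.
Total value = 103.

103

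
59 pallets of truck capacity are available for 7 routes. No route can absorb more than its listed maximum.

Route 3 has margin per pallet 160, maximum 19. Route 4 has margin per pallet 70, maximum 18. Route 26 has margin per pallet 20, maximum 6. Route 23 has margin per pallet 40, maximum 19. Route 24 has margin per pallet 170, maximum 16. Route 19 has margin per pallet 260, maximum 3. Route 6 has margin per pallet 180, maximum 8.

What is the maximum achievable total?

8890

Highest margin per pallet first: Route 19 260 > Route 6 180 > Route 24 170 > Route 3 160 > Route 4 70 > Route 23 40 > Route 26 20.
Give Route 19 3 to hit its cap of 3 — 56 left.
Route 6 takes 8 to reach its cap of 8 — 48 left.
Route 24 takes 16 to reach its cap of 16 — 32 left.
Give Route 3 19 to hit its cap of 19 — 13 left.
Route 4 has room for 18 but only 13 remain, so it gets 13.
Total = 160×19 + 70×13 + 170×16 + 260×3 + 180×8 = 8890.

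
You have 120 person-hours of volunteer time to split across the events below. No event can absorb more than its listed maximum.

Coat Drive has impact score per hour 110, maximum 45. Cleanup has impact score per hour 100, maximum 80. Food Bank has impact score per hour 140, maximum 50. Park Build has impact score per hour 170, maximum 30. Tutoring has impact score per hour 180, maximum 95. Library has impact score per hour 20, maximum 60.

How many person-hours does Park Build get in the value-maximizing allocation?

Order the events by impact score per hour: Tutoring 180 > Park Build 170 > Food Bank 140 > Coat Drive 110 > Cleanup 100 > Library 20.
Tutoring: +95 to 95 (cap) — 25 left.
Park Build: +25 (room for 30) → 25. Pool exhausted.

25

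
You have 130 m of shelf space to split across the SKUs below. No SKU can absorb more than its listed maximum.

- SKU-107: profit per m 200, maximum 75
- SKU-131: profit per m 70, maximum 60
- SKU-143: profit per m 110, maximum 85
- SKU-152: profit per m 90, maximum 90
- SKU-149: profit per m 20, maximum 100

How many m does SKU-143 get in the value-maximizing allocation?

55

Rank by profit per m: SKU-107 200 > SKU-143 110 > SKU-152 90 > SKU-131 70 > SKU-149 20.
SKU-107 takes 75 to reach its cap of 75 → 55 left.
Only 55 left; SKU-143 takes them to reach 55.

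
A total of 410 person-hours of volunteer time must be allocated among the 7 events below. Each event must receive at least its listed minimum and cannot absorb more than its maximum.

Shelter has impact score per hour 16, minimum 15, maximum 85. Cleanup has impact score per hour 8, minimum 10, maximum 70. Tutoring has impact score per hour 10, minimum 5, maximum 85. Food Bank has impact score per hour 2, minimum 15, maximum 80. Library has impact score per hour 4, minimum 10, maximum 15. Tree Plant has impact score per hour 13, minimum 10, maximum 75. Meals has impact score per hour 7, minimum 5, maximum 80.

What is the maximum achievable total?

Meeting every minimum uses 15+10+5+15+10+10+5 = 70 person-hours, leaving 340.
Order the events by impact score per hour: Shelter 16 > Tree Plant 13 > Tutoring 10 > Cleanup 8 > Meals 7 > Library 4 > Food Bank 2.
Shelter takes 70 more to reach its cap of 85 ; 270 left.
Give Tree Plant 65 more to hit its cap of 75 ; 205 left.
Tutoring takes 80 more to reach its cap of 85 ; 125 left.
Cleanup takes 60 more to reach its cap of 70 ; 65 left.
Meals has room for 75 more but only 65 remain, so it gets 70.
Total = 16×85 + 8×70 + 10×85 + 2×15 + 4×10 + 13×75 + 7×70 = 4305.

4305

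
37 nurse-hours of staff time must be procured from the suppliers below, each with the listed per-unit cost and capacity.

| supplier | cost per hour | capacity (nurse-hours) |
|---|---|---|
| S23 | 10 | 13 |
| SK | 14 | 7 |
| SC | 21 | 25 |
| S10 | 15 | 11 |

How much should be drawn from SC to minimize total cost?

6

Cheapest first:
S23 at 10: take all 13 nurse-hours → 24 still needed.
Take 7 from SK at 14 → need 17 more.
S10 at 15: take all 11 nurse-hours → 6 still needed.
SC (21): take the remaining 6 → done.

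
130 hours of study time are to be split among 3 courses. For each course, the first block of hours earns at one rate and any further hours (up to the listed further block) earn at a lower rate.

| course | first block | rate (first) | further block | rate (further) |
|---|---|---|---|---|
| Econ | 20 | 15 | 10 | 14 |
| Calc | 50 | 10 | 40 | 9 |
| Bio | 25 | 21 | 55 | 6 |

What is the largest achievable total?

Treat each block as its own option and order by rate: Bio/first 21 > Econ/first 15 > Econ/second 14 > Calc/first 10 > Calc/second 9 > Bio/second 6.
Fill Bio first block (25 at 21) — 105 left.
Econ first at 15: fill all 20 — 85 left.
Econ/second (14): +10 — 75 left.
Calc first at 10: fill all 50 — 25 left.
25 remain; put them into Calc second at 9.
Total = 21×25 + 15×20 + 14×10 + 10×50 + 9×25 = 1690.

1690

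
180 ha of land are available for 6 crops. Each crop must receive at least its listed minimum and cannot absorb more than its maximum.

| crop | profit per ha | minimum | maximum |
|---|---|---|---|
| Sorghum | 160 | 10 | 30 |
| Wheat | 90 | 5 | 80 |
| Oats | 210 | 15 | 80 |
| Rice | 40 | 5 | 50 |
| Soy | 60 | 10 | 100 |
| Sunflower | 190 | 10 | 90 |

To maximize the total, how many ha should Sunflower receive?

70

Meeting every minimum uses 10+5+15+5+10+10 = 55 ha, leaving 125.
Order the crops by profit per ha: Oats 210 > Sunflower 190 > Sorghum 160 > Wheat 90 > Soy 60 > Rice 40.
Oats takes 65 more to reach its cap of 80 — 60 left.
Sunflower: +60 (room for 80) → 70. Pool exhausted.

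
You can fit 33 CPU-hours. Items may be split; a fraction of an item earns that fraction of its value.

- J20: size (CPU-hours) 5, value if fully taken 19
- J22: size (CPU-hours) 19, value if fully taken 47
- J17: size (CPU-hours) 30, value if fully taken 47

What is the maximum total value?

80.1

Sort by value density: J20 19/5≈3.8, J22 47/19≈2.47, J17 47/30≈1.57.
All 5 CPU-hours of J20 fit (value 19) → 28 remain.
J22: take in full, 19 CPU-hours for value 47 → 9 left.
Only 9 CPU-hours remain; take 9/30 of J17 for value 47×9/30 = 14.1.
Total value = 80.1.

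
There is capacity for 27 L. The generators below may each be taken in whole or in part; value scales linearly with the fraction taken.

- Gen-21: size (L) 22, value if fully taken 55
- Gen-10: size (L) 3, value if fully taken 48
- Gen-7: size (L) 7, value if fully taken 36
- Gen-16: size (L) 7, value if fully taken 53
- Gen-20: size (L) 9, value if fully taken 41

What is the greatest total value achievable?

180.5

Sort by value density: Gen-10 48/3≈16, Gen-16 53/7≈7.57, Gen-7 36/7≈5.14, Gen-20 41/9≈4.56, Gen-21 55/22≈2.5.
All 3 L of Gen-10 fit (value 48) ; 24 remain.
Take all of Gen-16 (7 L, value 53) ; 17 L left.
Take all of Gen-7 (7 L, value 36) ; 10 L left.
Take all of Gen-20 (9 L, value 41) ; 1 L left.
Only 1 L remain; take 1/22 of Gen-21 for value 55×1/22 = 2.5.
Total value = 180.5.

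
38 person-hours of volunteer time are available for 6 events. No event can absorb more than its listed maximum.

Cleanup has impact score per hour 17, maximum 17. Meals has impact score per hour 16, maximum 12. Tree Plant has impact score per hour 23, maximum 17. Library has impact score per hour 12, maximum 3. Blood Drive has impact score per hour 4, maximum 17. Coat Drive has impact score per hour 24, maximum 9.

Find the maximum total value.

811

Order the events by impact score per hour: Coat Drive 24 > Tree Plant 23 > Cleanup 17 > Meals 16 > Library 12 > Blood Drive 4.
Give Coat Drive 9 to hit its cap of 9 → 29 left.
Tree Plant: +17 to 17 (cap) → 12 left.
Cleanup has room for 17 but only 12 remain, so it gets 12.
Total = 17×12 + 23×17 + 24×9 = 811.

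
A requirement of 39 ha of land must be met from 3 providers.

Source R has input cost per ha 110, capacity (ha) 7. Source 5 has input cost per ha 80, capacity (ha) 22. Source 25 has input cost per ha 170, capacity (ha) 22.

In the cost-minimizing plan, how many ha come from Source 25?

10

Use providers in increasing cost order.
Take 22 from Source 5 at 80 — need 17 more.
Take 7 from Source R at 110 — need 10 more.
Source 25 at 170: take 10 of its 22 — requirement met.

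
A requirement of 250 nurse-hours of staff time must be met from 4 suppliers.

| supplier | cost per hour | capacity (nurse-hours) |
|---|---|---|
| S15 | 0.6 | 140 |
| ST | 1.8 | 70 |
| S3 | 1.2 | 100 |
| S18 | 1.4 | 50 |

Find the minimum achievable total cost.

218

Fill from the cheapest supplier first.
Take 140 from S15 at 0.6 → need 110 more.
S3 at 1.2: take all 100 nurse-hours → 10 still needed.
S18 at 1.4: take 10 of its 50 → requirement met.
ST: unused.
Cost = 140×0.6 + 100×1.2 + 10×1.4 = 218.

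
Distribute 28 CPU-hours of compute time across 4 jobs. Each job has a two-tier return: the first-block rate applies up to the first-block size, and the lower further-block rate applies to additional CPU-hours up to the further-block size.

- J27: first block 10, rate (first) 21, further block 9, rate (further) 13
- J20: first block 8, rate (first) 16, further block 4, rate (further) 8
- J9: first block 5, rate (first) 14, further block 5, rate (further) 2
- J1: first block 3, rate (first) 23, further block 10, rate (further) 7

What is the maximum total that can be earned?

Order all 8 blocks by rate: J1/tier1 23 > J27/tier1 21 > J20/tier1 16 > J9/tier1 14 > J27/tier2 13 > J20/tier2 8 > J1/tier2 7 > J9/tier2 2.
J1/tier1 (23): +3 ; 25 left.
J27 tier1 at 21: fill all 10 ; 15 left.
J20/tier1 (16): +8 ; 7 left.
Fill J9 tier1 block (5 at 14) ; 2 left.
2 remain; put them into J27 tier2 at 13.
Total = 23×3 + 21×10 + 16×8 + 14×5 + 13×2 = 503.

503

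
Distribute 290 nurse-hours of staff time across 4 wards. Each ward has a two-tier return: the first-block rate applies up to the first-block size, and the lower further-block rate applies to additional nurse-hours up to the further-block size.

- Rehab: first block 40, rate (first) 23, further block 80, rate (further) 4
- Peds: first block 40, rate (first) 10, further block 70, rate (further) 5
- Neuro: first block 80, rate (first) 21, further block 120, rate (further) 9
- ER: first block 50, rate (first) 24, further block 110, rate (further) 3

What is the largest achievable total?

Rank every tier by rate: ER/T1 24 > Rehab/T1 23 > Neuro/T1 21 > Peds/T1 10 > Neuro/T2 9 > Peds/T2 5 > Rehab/T2 4 > ER/T2 3.
ER/T1 (24): +50 ; 240 left.
Fill Rehab T1 block (40 at 23) ; 200 left.
Fill Neuro T1 block (80 at 21) ; 120 left.
Peds T1 at 10: fill all 40 ; 80 left.
Neuro T2 at 9: only 80 left, fill 80.
Total = 24×50 + 23×40 + 21×80 + 10×40 + 9×80 = 4920.

4920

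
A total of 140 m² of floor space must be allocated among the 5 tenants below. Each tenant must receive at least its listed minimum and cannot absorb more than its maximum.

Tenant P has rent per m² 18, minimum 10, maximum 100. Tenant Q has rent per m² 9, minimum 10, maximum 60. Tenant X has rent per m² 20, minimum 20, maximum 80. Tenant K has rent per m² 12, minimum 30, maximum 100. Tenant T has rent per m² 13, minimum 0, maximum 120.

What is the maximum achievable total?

Meeting every minimum uses 10+10+20+30+0 = 70 m², leaving 70.
Rank by rent per m²: Tenant X 20 > Tenant P 18 > Tenant T 13 > Tenant K 12 > Tenant Q 9.
Give Tenant X 60 more to hit its cap of 80 ; 10 left.
Tenant P has room for 90 more but only 10 remain, so it gets 20.
Total = 18×20 + 9×10 + 20×80 + 12×30 = 2410.

2410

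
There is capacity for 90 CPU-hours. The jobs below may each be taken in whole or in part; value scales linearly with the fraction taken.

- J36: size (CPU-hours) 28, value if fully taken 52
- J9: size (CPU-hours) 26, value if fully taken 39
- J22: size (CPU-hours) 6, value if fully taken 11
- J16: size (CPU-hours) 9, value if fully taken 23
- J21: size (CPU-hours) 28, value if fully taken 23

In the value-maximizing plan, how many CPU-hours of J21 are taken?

Best value per unit of size first: J16 23/9≈2.56, J36 52/28≈1.86, J22 11/6≈1.83, J9 39/26≈1.5, J21 23/28≈0.821.
Take all of J16 (9 CPU-hours, value 23) → 81 CPU-hours left.
Take all of J36 (28 CPU-hours, value 52) → 53 CPU-hours left.
J22: take in full, 6 CPU-hours for value 11 → 47 left.
All 26 CPU-hours of J9 fit (value 39) → 21 remain.
Only 21 CPU-hours remain; take 21/28 of J21 for value 23×21/28 = 17.25.

21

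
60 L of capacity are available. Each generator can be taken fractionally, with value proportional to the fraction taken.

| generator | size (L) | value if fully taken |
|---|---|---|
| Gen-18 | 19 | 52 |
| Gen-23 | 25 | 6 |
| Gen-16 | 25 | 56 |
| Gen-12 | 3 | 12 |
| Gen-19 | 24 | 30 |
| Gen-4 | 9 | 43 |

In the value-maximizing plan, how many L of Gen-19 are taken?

4

Sort by value density: Gen-4 43/9≈4.78, Gen-12 12/3≈4, Gen-18 52/19≈2.74, Gen-16 56/25≈2.24, Gen-19 30/24≈1.25, Gen-23 6/25≈0.24.
Gen-4: take in full, 9 L for value 43 ; 51 left.
Gen-12: take in full, 3 L for value 12 ; 48 left.
Take all of Gen-18 (19 L, value 52) ; 29 L left.
All 25 L of Gen-16 fit (value 56) ; 4 remain.
Only 4 L remain; take 4/24 of Gen-19 for value 30×4/24 = 5.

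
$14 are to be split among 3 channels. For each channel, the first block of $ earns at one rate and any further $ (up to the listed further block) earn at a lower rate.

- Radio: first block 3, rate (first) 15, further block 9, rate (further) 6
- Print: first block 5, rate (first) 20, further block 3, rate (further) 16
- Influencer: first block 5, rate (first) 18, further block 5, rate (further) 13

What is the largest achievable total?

253

Rank every tier by rate: Print/T1 20 > Influencer/T1 18 > Print/T2 16 > Radio/T1 15 > Influencer/T2 13 > Radio/T2 6.
Print T1 at 20: fill all 5 — 9 left.
Influencer/T1 (18): +5 — 4 left.
Fill Print T2 block (3 at 16) — 1 left.
1 remain; put them into Radio T1 at 15.
Total = 20×5 + 18×5 + 16×3 + 15×1 = 253.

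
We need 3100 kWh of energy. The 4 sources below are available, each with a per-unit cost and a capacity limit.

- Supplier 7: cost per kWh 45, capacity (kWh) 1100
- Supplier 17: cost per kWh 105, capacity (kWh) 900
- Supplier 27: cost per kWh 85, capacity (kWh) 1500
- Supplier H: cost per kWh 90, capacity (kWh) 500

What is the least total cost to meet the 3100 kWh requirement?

Use sources in increasing cost order.
Supplier 7 (45): use full 1100 ; 2000 kWh to go.
Supplier 27 at 85: take all 1500 kWh ; 500 still needed.
Take 500 from Supplier H at 90 ; need 0 more.
Supplier 17: unused.
Cost = 1100×45 + 1500×85 + 500×90 = 222000.

222000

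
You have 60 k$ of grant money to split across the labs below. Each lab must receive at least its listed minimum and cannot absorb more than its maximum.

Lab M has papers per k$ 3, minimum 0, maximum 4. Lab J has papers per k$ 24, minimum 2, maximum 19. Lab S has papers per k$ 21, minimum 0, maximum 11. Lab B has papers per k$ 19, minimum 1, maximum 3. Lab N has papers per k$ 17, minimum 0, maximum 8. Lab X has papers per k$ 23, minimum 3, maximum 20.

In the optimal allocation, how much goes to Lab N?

7

Meeting every minimum uses 0+2+0+1+0+3 = 6 k$, leaving 54.
Order the labs by papers per k$: Lab J 24 > Lab X 23 > Lab S 21 > Lab B 19 > Lab N 17 > Lab M 3.
Lab J takes 17 more to reach its cap of 19 → 37 left.
Give Lab X 17 more to hit its cap of 20 → 20 left.
Give Lab S 11 more to hit its cap of 11 → 9 left.
Give Lab B 2 more to hit its cap of 3 → 7 left.
Lab N: +7 (room for 8) → 7. Pool exhausted.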